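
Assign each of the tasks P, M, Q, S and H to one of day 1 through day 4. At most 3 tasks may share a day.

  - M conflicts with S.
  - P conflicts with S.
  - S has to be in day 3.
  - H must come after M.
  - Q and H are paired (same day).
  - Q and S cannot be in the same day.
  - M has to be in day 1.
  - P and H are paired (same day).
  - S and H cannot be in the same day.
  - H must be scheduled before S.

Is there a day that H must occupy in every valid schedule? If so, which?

M is fixed at day 1 and must come before H, so H is at least day 2.
S is fixed at day 3 and must come after H, so H is at most day 2.
So H must be day 2.

day 2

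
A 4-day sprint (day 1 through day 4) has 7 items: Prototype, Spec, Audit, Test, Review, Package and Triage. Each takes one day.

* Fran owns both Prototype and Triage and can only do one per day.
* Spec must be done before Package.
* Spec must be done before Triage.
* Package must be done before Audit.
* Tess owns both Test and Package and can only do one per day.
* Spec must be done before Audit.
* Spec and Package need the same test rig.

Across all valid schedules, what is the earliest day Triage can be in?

Precedence pushes Triage to at least day 2.
Triage at day 2 is achievable: Review -> day 1, Audit -> day 3, Package -> day 2, Triage -> day 2, Test -> day 1, Prototype -> day 1, Spec -> day 1.

day 2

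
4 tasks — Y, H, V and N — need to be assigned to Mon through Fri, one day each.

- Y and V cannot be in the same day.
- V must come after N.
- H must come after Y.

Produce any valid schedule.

Y in Mon, N in Mon, V in Tue, H in Tue

Checking: Y(Mon) before H(Tue); N(Mon) before V(Tue); Y(Mon) != V(Tue).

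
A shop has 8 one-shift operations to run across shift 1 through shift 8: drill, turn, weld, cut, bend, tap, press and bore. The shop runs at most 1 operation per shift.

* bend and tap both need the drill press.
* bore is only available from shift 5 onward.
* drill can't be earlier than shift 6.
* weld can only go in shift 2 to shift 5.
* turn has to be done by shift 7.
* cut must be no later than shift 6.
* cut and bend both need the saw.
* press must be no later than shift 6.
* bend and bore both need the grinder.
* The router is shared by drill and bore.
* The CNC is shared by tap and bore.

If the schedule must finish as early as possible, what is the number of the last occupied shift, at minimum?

With at most 1 per shift and 8 operations, at least 8 shifts are needed.
drill can't be placed before shift 6, so the schedule must run through at least shift 6.
8 works (last occupied shift: shift 8): for example drill=shift 6; bore=shift 5; cut=shift 1; weld=shift 2; bend=shift 7; turn=shift 4; press=shift 3; tap=shift 8.

shift 8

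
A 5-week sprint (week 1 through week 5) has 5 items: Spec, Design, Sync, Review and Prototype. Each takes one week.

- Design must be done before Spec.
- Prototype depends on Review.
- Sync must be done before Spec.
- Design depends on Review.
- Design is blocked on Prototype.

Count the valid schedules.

19

Splitting on Spec: it can be week 4 (3), week 5 (16). Listing each branch's schedules as (Design, Sync, Review, Prototype) by week number:
Spec=week 4: (3,1,1,2) (3,2,1,2) (3,3,1,2) — 3.
Spec=week 5: (3,1,1,2) (3,2,1,2) (3,3,1,2) (3,4,1,2) (4,1,1,2) (4,1,1,3) (4,1,2,3) (4,2,1,2) (4,2,1,3) (4,2,2,3) (4,3,1,2) (4,3,1,3) (4,3,2,3) (4,4,1,2) (4,4,1,3) (4,4,2,3) — 16.
Summing: 3 + 16 = 19.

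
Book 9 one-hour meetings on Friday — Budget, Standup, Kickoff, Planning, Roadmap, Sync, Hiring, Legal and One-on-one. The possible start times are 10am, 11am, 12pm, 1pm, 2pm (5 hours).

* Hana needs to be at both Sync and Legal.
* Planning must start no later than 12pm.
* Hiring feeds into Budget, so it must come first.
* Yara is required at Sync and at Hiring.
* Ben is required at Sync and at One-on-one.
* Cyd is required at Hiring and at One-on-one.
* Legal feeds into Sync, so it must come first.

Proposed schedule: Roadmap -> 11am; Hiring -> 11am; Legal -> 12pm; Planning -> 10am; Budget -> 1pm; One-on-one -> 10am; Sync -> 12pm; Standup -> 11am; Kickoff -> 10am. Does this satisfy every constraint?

No — it violates: Hana needs to be at both Sync and Legal

Hiring feeds into Budget, so it must come first — holds.
Yara is required at Sync and at Hiring — holds.
Ben is required at Sync and at One-on-one — holds.
Planning must start no later than 12pm — holds.
Hana needs to be at both Sync and Legal — violated.
Legal feeds into Sync, so it must come first — violated.
Cyd is required at Hiring and at One-on-one — holds.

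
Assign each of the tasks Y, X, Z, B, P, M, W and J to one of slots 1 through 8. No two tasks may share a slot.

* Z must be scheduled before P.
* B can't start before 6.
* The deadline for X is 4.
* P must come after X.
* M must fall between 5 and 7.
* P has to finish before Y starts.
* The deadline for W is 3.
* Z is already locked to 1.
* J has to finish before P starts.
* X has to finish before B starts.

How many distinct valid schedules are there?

28

Splitting on Y: it can be 6 (4), 7 (8), 8 (16). Listing each branch's schedules as (X, Z, B, P, M, W, J):
Y=6: (2,1,8,5,7,3,4) (3,1,8,5,7,2,4) (4,1,8,5,7,2,3) (4,1,8,5,7,3,2) — 4.
Y=7: (2,1,8,5,6,3,4) (2,1,8,6,5,3,4) (3,1,8,5,6,2,4) (3,1,8,6,5,2,4) (4,1,8,5,6,2,3) (4,1,8,5,6,3,2) (4,1,8,6,5,2,3) (4,1,8,6,5,3,2) — 8.
Y=8: (2,1,6,5,7,3,4) (2,1,6,7,5,3,4) (2,1,7,5,6,3,4) (2,1,7,6,5,3,4) (3,1,6,5,7,2,4) (3,1,6,7,5,2,4) (3,1,7,5,6,2,4) (3,1,7,6,5,2,4) (4,1,6,5,7,2,3) (4,1,6,5,7,3,2) (4,1,6,7,5,2,3) (4,1,6,7,5,3,2) (4,1,7,5,6,2,3) (4,1,7,5,6,3,2) (4,1,7,6,5,2,3) (4,1,7,6,5,3,2) — 16.
Summing: 4 + 8 + 16 = 28.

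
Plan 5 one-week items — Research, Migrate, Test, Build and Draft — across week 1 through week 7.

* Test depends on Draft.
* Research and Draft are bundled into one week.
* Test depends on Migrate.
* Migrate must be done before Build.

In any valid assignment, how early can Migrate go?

week 1

Downstream work caps Migrate at week 6.
Migrate at week 1 is achievable: Draft in week 1; Build in week 2; Test in week 2; Migrate in week 1; Research in week 1.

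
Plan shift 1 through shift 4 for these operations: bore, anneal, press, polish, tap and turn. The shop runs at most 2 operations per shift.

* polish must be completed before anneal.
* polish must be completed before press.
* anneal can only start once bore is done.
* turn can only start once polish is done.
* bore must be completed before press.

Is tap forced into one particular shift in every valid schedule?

No

tap can be shift 1 (e.g. press -> shift 3, anneal -> shift 3, polish -> shift 1, bore -> shift 2, turn -> shift 2, tap -> shift 1) or shift 2 (e.g. tap=shift 2; polish=shift 1; press=shift 3; bore=shift 1; anneal=shift 2; turn=shift 3).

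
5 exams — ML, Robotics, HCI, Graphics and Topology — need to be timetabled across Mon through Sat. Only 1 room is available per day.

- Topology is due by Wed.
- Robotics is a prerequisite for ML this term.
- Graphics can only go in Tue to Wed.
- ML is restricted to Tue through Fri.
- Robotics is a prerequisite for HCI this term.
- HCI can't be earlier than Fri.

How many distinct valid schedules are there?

Splitting on ML: it can be Thu (8), Fri (8). Listing each branch's schedules as (Robotics, HCI, Graphics, Topology):
ML=Thu: (Mon,Fri,Tue,Wed) (Mon,Fri,Wed,Tue) (Mon,Sat,Tue,Wed) (Mon,Sat,Wed,Tue) (Tue,Fri,Wed,Mon) (Tue,Sat,Wed,Mon) (Wed,Fri,Tue,Mon) (Wed,Sat,Tue,Mon) — 8.
ML=Fri: (Mon,Sat,Tue,Wed) (Mon,Sat,Wed,Tue) (Tue,Sat,Wed,Mon) (Wed,Sat,Tue,Mon) (Thu,Sat,Tue,Mon) (Thu,Sat,Tue,Wed) (Thu,Sat,Wed,Mon) (Thu,Sat,Wed,Tue) — 8.
Summing: 8 + 8 = 16.

16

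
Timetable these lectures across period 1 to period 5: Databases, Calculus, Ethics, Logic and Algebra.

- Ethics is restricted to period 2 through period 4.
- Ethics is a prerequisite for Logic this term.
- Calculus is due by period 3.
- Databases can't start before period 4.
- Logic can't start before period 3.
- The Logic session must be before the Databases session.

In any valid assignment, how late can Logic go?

period 4

Logic is available from period 3; downstream work caps Logic at period 4.
Logic at period 4 is achievable: Calculus=period 1; Algebra=period 1; Databases=period 5; Ethics=period 2; Logic=period 4.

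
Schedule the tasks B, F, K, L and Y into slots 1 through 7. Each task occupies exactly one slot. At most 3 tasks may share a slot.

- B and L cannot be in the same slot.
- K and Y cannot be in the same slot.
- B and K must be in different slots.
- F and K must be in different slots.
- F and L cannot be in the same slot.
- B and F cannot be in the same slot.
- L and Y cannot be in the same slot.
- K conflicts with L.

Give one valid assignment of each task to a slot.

K=3; F=2; Y=1; L=4; B=1

Checking: B(1) != L(4); K(3) != Y(1); B(1) != F(2); K(3) != L(4); F(2) != L(4); L(4) != Y(1); B(1) != K(3); F(2) != K(3); max 2 per slot (cap 3).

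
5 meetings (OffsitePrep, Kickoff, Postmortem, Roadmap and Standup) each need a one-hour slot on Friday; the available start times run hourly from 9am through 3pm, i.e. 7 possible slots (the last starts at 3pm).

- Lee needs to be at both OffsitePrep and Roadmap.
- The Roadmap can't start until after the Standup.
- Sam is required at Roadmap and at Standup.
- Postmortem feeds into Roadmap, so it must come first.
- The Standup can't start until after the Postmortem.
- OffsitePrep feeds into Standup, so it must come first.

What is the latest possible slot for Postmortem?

1pm

Downstream work caps Postmortem at 1pm.
Postmortem at 1pm is achievable: Roadmap -> 3pm; OffsitePrep -> 9am; Standup -> 2pm; Kickoff -> 9am; Postmortem -> 1pm.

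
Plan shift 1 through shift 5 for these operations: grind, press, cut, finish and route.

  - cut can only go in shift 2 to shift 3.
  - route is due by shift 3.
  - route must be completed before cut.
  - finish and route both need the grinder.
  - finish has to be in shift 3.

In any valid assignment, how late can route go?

Route's own window allows nothing later than shift 3; downstream work caps route at shift 2.
route at shift 2 is achievable: grind in shift 1, route in shift 2, cut in shift 3, finish in shift 3, press in shift 1.

shift 2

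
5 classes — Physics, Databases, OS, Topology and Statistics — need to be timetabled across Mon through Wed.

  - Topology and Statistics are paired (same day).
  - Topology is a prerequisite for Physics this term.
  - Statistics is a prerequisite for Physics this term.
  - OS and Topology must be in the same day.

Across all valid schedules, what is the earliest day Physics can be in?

Tue

Precedence pushes Physics to at least Tue.
Physics at Tue is achievable: Physics -> Tue, Statistics -> Mon, Databases -> Mon, Topology -> Mon, OS -> Mon.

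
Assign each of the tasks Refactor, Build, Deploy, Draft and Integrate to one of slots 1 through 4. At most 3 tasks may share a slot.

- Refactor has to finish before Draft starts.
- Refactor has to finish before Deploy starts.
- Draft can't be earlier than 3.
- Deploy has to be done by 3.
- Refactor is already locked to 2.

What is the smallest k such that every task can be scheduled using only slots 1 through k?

3

The precedence chain requires at least 2 distinct slots.
With at most 3 per slot and 5 tasks, at least 2 slots are needed.
Draft can't be placed before 3, so the schedule must run through at least slot 3.
3 works (last occupied slot: 3): for example Deploy in 3, Build in 1, Refactor in 2, Draft in 3, Integrate in 1.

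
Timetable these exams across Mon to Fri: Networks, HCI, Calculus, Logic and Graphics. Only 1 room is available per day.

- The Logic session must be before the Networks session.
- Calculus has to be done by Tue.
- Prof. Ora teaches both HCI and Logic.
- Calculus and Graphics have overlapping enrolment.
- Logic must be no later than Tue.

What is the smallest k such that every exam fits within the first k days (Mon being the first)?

The precedence chain requires at least 2 distinct days.
With at most 1 per day and 5 exams, at least 5 days are needed.
5 works (last occupied day: Fri): for example Networks=Wed; HCI=Thu; Graphics=Fri; Calculus=Tue; Logic=Mon.

5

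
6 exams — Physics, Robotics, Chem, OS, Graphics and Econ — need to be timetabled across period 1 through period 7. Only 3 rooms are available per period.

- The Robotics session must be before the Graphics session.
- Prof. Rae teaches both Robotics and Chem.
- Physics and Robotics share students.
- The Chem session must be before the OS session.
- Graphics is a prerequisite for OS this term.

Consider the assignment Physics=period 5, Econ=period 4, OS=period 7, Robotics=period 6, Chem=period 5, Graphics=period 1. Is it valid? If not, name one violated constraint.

Invalid. The Robotics session must be before the Graphics session.

Physics and Robotics share students — holds.
The Robotics session must be before the Graphics session — violated.
Prof. Rae teaches both Robotics and Chem — holds.
The Chem session must be before the OS session — holds.
Only 3 rooms are available per period — holds.
Graphics is a prerequisite for OS this term — holds.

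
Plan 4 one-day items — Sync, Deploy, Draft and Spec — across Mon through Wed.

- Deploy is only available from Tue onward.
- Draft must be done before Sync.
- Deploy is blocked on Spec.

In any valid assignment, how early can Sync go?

Tue

Precedence pushes Sync to at least Tue.
Sync at Tue is achievable: Spec in Mon, Draft in Mon, Sync in Tue, Deploy in Tue.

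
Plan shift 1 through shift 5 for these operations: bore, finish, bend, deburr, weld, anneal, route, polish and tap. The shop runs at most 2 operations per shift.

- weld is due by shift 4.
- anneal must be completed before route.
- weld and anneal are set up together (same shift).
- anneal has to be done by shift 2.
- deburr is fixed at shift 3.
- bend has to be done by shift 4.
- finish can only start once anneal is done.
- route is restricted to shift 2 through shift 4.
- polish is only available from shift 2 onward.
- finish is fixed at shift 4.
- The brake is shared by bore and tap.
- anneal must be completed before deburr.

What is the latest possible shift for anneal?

Anneal's own window allows nothing later than shift 2.
anneal at shift 2 is achievable: anneal=shift 2, bore=shift 1, route=shift 3, tap=shift 5, finish=shift 4, deburr=shift 3, polish=shift 4, bend=shift 1, weld=shift 2.

shift 2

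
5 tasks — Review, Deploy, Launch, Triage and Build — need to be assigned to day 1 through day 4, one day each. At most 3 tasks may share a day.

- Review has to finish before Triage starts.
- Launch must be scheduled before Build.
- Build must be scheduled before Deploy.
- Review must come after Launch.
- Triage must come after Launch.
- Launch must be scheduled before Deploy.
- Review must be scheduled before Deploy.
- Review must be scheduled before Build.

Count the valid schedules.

2

Enumerating: Triage in day 3, Review in day 2, Deploy in day 4, Build in day 3, Launch in day 1 | Build -> day 3; Deploy -> day 4; Launch -> day 1; Review -> day 2; Triage -> day 4.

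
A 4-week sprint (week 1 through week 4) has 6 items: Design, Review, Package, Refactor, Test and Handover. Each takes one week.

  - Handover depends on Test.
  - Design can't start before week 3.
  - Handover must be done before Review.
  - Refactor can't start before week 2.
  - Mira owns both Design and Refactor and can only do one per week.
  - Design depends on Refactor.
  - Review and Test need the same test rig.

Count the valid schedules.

Splitting on Design: it can be week 3 (16), week 4 (32). Listing each branch's schedules as (Review, Package, Refactor, Test, Handover) by week number:
Design=week 3: (3,1,2,1,2) (3,2,2,1,2) (3,3,2,1,2) (3,4,2,1,2) (4,1,2,1,2) (4,1,2,1,3) (4,1,2,2,3) (4,2,2,1,2) (4,2,2,1,3) (4,2,2,2,3) (4,3,2,1,2) (4,3,2,1,3) (4,3,2,2,3) (4,4,2,1,2) (4,4,2,1,3) (4,4,2,2,3) — 16.
Design=week 4: (3,1,2,1,2) (3,1,3,1,2) (3,2,2,1,2) (3,2,3,1,2) (3,3,2,1,2) (3,3,3,1,2) (3,4,2,1,2) (3,4,3,1,2) (4,1,2,1,2) (4,1,2,1,3) (4,1,2,2,3) (4,1,3,1,2) (4,1,3,1,3) (4,1,3,2,3) (4,2,2,1,2) (4,2,2,1,3) (4,2,2,2,3) (4,2,3,1,2) (4,2,3,1,3) (4,2,3,2,3) (4,3,2,1,2) (4,3,2,1,3) (4,3,2,2,3) (4,3,3,1,2) (4,3,3,1,3) (4,3,3,2,3) (4,4,2,1,2) (4,4,2,1,3) (4,4,2,2,3) (4,4,3,1,2) (4,4,3,1,3) (4,4,3,2,3) — 32.
Summing: 16 + 32 = 48.

48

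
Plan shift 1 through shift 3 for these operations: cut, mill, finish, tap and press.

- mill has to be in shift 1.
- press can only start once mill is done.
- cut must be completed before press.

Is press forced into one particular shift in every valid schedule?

No

press can be shift 2 (e.g. mill -> shift 1; tap -> shift 1; cut -> shift 1; press -> shift 2; finish -> shift 1) or shift 3 (e.g. press=shift 3; mill=shift 1; tap=shift 1; cut=shift 1; finish=shift 1).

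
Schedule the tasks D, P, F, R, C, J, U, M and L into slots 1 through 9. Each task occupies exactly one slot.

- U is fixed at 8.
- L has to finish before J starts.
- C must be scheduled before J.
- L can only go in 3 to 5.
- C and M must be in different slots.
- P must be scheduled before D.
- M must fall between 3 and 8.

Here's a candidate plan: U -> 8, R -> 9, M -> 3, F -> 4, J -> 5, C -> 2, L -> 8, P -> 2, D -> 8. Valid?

No. L has to finish before J starts is not satisfied.

U is fixed at 8 — holds.
C must be scheduled before J — holds.
C and M must be in different slots — holds.
L has to finish before J starts — violated.
M must fall between 3 and 8 — holds.
L can only go in 3 to 5 — violated.
P must be scheduled before D — holds.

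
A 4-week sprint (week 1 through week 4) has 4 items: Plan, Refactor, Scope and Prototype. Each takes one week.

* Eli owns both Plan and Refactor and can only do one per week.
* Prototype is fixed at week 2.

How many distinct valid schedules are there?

48

Splitting on Plan: it can be week 1 (12), week 2 (12), week 3 (12), week 4 (12). Listing each branch's schedules as (Refactor, Scope, Prototype) by week number:
Plan=week 1: (2,1,2) (2,2,2) (2,3,2) (2,4,2) (3,1,2) (3,2,2) (3,3,2) (3,4,2) (4,1,2) (4,2,2) (4,3,2) (4,4,2) — 12.
Plan=week 2: (1,1,2) (1,2,2) (1,3,2) (1,4,2) (3,1,2) (3,2,2) (3,3,2) (3,4,2) (4,1,2) (4,2,2) (4,3,2) (4,4,2) — 12.
Plan=week 3: (1,1,2) (1,2,2) (1,3,2) (1,4,2) (2,1,2) (2,2,2) (2,3,2) (2,4,2) (4,1,2) (4,2,2) (4,3,2) (4,4,2) — 12.
Plan=week 4: (1,1,2) (1,2,2) (1,3,2) (1,4,2) (2,1,2) (2,2,2) (2,3,2) (2,4,2) (3,1,2) (3,2,2) (3,3,2) (3,4,2) — 12.
Summing: 12 + 12 + 12 + 12 = 48.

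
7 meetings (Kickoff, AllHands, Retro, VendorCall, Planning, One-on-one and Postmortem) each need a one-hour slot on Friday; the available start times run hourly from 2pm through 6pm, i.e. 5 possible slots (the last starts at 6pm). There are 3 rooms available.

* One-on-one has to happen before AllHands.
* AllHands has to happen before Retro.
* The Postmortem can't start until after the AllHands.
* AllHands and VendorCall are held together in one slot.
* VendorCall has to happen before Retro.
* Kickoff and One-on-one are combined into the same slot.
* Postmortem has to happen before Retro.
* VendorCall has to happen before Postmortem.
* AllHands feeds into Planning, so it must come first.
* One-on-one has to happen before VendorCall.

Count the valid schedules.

13

Splitting on Kickoff: it can be 2pm (11), 3pm (2). Listing each branch's schedules as (AllHands, Retro, VendorCall, Planning, One-on-one, Postmortem):
Kickoff=2pm: (3pm,5pm,3pm,4pm,2pm,4pm) (3pm,5pm,3pm,5pm,2pm,4pm) (3pm,5pm,3pm,6pm,2pm,4pm) (3pm,6pm,3pm,4pm,2pm,4pm) (3pm,6pm,3pm,4pm,2pm,5pm) (3pm,6pm,3pm,5pm,2pm,4pm) (3pm,6pm,3pm,5pm,2pm,5pm) (3pm,6pm,3pm,6pm,2pm,4pm) (3pm,6pm,3pm,6pm,2pm,5pm) (4pm,6pm,4pm,5pm,2pm,5pm) (4pm,6pm,4pm,6pm,2pm,5pm) — 11.
Kickoff=3pm: (4pm,6pm,4pm,5pm,3pm,5pm) (4pm,6pm,4pm,6pm,3pm,5pm) — 2.
Summing: 11 + 2 = 13.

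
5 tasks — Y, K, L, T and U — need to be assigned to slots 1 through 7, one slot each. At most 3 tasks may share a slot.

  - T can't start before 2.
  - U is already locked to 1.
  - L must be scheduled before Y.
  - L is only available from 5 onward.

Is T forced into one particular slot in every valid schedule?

T can be 2 (e.g. T in 2; L in 5; K in 1; U in 1; Y in 6) or 3 (e.g. K=1; T=3; L=5; Y=6; U=1).

No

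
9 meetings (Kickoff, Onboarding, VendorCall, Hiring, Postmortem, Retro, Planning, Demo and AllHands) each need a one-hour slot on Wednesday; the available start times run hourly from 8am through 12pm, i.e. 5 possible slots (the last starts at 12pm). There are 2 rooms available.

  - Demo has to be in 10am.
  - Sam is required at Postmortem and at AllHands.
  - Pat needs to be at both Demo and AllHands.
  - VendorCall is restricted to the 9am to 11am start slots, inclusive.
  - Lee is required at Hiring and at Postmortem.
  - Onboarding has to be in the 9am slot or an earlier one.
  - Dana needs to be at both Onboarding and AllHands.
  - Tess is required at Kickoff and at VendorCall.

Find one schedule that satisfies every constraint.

Hiring -> 9am, Demo -> 10am, Postmortem -> 10am, Planning -> 11am, Onboarding -> 8am, Retro -> 11am, AllHands -> 12pm, VendorCall -> 9am, Kickoff -> 8am

Checking: Onboarding(8am) != AllHands(12pm); Kickoff(8am) != VendorCall(9am); Hiring(9am) != Postmortem(10am); Demo(10am) != AllHands(12pm); Postmortem(10am) != AllHands(12pm); Onboarding=8am in [8am,9am]; VendorCall=9am in [9am,11am]; Demo=10am in [10am,10am]; max 2 per slot (cap 2).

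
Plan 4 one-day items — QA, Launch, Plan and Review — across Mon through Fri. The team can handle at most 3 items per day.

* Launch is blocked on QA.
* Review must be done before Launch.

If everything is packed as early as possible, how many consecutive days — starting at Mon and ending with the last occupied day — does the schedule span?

The precedence chain requires at least 2 distinct days.
With at most 3 per day and 4 work items, at least 2 days are needed.
2 works (last occupied day: Tue): for example Review=Mon, Plan=Mon, Launch=Tue, QA=Mon.

2 days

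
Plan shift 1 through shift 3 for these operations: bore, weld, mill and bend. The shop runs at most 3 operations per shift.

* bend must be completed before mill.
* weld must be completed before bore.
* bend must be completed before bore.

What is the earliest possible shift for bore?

Precedence pushes bore to at least shift 2.
bore at shift 2 is achievable: bend=shift 1, mill=shift 2, bore=shift 2, weld=shift 1.

shift 2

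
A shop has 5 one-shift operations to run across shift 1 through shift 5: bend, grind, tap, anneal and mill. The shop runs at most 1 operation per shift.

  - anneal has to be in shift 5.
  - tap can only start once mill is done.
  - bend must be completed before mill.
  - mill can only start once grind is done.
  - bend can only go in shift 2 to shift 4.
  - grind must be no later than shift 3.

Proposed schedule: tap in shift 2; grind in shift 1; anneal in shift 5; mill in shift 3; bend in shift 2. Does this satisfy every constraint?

bend can only go in shift 2 to shift 4 — holds.
The shop runs at most 1 operation per shift — violated.
tap can only start once mill is done — violated.
mill can only start once grind is done — holds.
anneal has to be in shift 5 — holds.
bend must be completed before mill — holds.
grind must be no later than shift 3 — holds.

No. The shop runs at most 1 operation per shift is not satisfied.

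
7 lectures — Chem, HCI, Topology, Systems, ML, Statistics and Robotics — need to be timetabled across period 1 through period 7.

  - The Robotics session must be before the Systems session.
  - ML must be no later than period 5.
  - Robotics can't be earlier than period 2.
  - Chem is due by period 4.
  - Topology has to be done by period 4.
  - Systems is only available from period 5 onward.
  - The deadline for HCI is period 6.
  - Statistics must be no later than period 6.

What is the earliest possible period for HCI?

HCI's own window allows nothing later than period 6.
HCI at period 1 is achievable: HCI -> period 1, Systems -> period 5, Chem -> period 1, Topology -> period 1, Statistics -> period 1, ML -> period 1, Robotics -> period 2.

period 1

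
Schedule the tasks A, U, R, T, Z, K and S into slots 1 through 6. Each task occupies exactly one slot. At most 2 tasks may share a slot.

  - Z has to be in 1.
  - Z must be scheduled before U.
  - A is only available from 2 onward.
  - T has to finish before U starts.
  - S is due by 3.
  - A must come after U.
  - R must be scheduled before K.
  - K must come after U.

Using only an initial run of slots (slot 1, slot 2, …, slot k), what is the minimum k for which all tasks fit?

The precedence chain requires at least 3 distinct slots.
With at most 2 per slot and 7 tasks, at least 4 slots are needed.
4 works (last occupied slot: 4): for example A in 3, R in 3, Z in 1, T in 1, S in 2, K in 4, U in 2.

4 slots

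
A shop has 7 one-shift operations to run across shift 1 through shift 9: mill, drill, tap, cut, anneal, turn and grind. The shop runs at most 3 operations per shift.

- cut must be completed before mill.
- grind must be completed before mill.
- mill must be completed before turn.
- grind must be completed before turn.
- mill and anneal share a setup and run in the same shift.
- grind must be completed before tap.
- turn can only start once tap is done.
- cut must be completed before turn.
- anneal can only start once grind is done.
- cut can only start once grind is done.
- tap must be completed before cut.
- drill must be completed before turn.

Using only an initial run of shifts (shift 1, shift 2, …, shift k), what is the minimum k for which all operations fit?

The precedence chain requires at least 5 distinct shifts.
With at most 3 per shift and 7 operations, at least 3 shifts are needed.
5 works (last occupied shift: shift 5): for example mill -> shift 4, grind -> shift 1, tap -> shift 2, cut -> shift 3, turn -> shift 5, anneal -> shift 4, drill -> shift 1.

5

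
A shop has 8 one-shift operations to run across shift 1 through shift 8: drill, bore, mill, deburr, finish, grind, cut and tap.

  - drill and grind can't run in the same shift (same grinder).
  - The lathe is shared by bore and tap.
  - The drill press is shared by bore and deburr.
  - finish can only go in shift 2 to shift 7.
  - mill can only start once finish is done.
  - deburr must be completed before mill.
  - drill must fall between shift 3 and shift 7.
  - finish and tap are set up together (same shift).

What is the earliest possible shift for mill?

Precedence pushes mill to at least shift 3.
mill at shift 3 is achievable: deburr -> shift 1; grind -> shift 1; drill -> shift 3; bore -> shift 3; finish -> shift 2; cut -> shift 1; mill -> shift 3; tap -> shift 2.

shift 3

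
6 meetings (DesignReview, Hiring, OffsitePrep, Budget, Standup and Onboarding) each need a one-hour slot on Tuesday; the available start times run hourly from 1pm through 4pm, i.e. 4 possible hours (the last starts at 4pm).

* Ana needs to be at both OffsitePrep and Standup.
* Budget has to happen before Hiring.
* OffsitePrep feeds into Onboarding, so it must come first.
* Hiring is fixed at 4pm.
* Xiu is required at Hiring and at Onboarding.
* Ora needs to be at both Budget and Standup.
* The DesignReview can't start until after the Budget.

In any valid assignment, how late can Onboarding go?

3pm

Precedence pushes Onboarding to at least 2pm.
Onboarding at 3pm is achievable: Onboarding=3pm; OffsitePrep=1pm; Standup=2pm; DesignReview=2pm; Hiring=4pm; Budget=1pm.
Nothing later works — the conflict constraints rule out every hour after 3pm.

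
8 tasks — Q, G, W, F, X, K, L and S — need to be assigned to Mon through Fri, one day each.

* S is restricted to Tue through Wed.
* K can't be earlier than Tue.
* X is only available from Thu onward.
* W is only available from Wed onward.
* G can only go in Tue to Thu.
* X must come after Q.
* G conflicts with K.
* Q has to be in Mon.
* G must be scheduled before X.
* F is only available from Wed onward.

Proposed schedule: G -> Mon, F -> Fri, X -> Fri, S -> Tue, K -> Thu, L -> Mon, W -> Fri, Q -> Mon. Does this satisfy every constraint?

Q has to be in Mon — holds.
G conflicts with K — holds.
G must be scheduled before X — holds.
W is only available from Wed onward — holds.
K can't be earlier than Tue — holds.
G can only go in Tue to Thu — violated.
F is only available from Wed onward — holds.
S is restricted to Tue through Wed — holds.
X must come after Q — holds.
X is only available from Thu onward — holds.

No. G can only go in Tue to Thu is not satisfied.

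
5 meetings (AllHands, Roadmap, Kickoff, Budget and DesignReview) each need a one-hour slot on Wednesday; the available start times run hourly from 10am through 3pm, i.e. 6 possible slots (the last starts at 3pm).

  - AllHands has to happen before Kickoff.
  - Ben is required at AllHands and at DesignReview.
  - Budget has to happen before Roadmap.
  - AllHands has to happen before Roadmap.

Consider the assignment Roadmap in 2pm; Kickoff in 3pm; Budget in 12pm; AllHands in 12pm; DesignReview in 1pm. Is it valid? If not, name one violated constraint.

AllHands has to happen before Kickoff — holds.
AllHands has to happen before Roadmap — holds.
Budget has to happen before Roadmap — holds.
Ben is required at AllHands and at DesignReview — holds.

Valid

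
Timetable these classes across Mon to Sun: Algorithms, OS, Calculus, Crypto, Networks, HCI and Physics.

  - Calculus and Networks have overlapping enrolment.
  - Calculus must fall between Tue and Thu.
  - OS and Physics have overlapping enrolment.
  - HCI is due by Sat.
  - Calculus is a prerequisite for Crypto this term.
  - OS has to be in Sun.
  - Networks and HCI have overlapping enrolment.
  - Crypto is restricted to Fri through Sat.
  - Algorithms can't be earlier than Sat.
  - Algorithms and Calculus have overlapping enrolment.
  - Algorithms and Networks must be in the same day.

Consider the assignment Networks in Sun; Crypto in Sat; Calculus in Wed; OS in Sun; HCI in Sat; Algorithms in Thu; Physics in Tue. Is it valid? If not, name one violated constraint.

Algorithms can't be earlier than Sat — violated.
OS has to be in Sun — holds.
Calculus is a prerequisite for Crypto this term — holds.
Networks and HCI have overlapping enrolment — holds.
Crypto is restricted to Fri through Sat — holds.
Algorithms and Calculus have overlapping enrolment — holds.
OS and Physics have overlapping enrolment — holds.
Calculus must fall between Tue and Thu — holds.
HCI is due by Sat — holds.
Algorithms and Networks must be in the same day — violated.
Calculus and Networks have overlapping enrolment — holds.

No. Algorithms can't be earlier than Sat is not satisfied.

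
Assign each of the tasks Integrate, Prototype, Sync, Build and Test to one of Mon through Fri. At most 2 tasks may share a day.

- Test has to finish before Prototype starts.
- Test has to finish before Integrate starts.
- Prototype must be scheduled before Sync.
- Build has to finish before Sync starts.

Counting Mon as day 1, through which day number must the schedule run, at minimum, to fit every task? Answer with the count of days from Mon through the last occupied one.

The precedence chain requires at least 3 distinct days.
With at most 2 per day and 5 tasks, at least 3 days are needed.
3 works (last occupied day: Wed): for example Integrate=Tue; Sync=Wed; Test=Mon; Build=Mon; Prototype=Tue.

3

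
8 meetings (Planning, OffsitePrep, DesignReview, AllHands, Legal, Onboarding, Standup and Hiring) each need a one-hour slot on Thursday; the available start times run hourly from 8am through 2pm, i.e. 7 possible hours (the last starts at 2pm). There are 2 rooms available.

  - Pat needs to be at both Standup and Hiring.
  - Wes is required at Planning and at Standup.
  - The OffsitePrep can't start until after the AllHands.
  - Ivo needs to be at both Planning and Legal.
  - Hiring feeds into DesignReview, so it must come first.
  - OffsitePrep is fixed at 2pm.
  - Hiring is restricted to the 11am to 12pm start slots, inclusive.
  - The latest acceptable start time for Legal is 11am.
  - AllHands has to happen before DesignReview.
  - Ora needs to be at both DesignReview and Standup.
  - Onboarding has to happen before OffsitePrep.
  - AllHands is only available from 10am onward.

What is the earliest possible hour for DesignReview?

Precedence pushes DesignReview to at least 12pm.
DesignReview at 12pm is achievable: Standup -> 10am; Legal -> 8am; Onboarding -> 8am; Hiring -> 11am; AllHands -> 10am; DesignReview -> 12pm; Planning -> 9am; OffsitePrep -> 2pm.

12pm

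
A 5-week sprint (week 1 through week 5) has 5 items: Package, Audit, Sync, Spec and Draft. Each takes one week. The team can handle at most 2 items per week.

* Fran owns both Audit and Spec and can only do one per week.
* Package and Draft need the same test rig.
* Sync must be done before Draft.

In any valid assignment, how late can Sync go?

week 4

Downstream work caps Sync at week 4.
Sync at week 4 is achievable: Spec in week 2, Audit in week 1, Sync in week 4, Draft in week 5, Package in week 1.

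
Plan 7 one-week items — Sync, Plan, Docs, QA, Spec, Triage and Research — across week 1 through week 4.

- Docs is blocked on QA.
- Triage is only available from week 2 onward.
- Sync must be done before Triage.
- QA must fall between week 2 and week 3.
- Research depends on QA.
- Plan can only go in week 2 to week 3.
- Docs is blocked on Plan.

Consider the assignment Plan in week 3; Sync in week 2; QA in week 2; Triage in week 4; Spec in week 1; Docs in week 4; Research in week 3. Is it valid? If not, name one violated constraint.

Yes

Docs is blocked on Plan — holds.
Sync must be done before Triage — holds.
Triage is only available from week 2 onward — holds.
Docs is blocked on QA — holds.
Plan can only go in week 2 to week 3 — holds.
QA must fall between week 2 and week 3 — holds.
Research depends on QA — holds.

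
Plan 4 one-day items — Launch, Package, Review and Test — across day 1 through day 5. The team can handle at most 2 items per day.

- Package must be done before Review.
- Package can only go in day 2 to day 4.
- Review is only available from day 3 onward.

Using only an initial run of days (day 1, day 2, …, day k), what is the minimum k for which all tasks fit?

The precedence chain requires at least 2 distinct days.
With at most 2 per day and 4 tasks, at least 2 days are needed.
Review can't be placed before day 3, so the schedule must run through at least day 3.
3 works (last occupied day: day 3): for example Package in day 2, Test in day 1, Launch in day 1, Review in day 3.

3 days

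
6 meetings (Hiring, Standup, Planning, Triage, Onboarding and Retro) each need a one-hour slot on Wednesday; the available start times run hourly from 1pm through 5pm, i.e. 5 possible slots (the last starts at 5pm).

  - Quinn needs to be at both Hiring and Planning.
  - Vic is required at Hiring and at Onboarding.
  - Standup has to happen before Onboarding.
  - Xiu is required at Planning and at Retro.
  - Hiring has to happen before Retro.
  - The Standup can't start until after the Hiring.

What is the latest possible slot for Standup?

4pm

Precedence pushes Standup to at least 2pm; downstream work caps Standup at 4pm.
Standup at 4pm is achievable: Hiring in 1pm, Onboarding in 5pm, Standup in 4pm, Triage in 1pm, Planning in 3pm, Retro in 2pm.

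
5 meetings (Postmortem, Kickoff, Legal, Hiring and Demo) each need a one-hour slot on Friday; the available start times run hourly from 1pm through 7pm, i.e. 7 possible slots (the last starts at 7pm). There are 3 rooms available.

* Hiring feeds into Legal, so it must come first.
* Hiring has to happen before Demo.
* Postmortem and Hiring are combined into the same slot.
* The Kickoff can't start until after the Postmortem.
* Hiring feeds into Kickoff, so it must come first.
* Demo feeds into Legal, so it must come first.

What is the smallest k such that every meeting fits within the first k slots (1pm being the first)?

3 slots

The precedence chain requires at least 3 distinct slots.
With at most 3 per slot and 5 meetings, at least 2 slots are needed.
3 works (last occupied slot: 3pm): for example Hiring=1pm; Kickoff=2pm; Demo=2pm; Legal=3pm; Postmortem=1pm.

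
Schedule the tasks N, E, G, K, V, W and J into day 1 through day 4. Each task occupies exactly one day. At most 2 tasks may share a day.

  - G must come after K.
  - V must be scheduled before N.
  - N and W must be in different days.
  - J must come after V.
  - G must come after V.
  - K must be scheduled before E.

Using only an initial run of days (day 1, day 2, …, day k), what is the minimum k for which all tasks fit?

The precedence chain requires at least 2 distinct days.
With at most 2 per day and 7 tasks, at least 4 days are needed.
4 works (last occupied day: day 4): for example E -> day 3; N -> day 2; G -> day 2; J -> day 3; K -> day 1; W -> day 4; V -> day 1.

4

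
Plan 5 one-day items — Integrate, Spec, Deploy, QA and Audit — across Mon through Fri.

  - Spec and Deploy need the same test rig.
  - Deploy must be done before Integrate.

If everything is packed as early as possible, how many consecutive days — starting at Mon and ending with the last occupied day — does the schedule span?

2 days

The precedence chain requires at least 2 distinct days.
2 works (last occupied day: Tue): for example QA in Mon, Audit in Mon, Spec in Tue, Deploy in Mon, Integrate in Tue.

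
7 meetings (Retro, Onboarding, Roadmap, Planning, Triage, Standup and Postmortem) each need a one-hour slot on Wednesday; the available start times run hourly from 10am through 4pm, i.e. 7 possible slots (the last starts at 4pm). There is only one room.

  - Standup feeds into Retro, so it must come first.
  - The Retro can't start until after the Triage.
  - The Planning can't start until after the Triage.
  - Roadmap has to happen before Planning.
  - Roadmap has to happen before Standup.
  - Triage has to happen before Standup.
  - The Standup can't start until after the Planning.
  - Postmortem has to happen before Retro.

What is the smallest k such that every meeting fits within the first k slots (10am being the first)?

7

The precedence chain requires at least 4 distinct slots.
With at most 1 per slot and 7 meetings, at least 7 slots are needed.
7 works (last occupied slot: 4pm): for example Standup in 1pm, Roadmap in 11am, Retro in 3pm, Postmortem in 2pm, Onboarding in 4pm, Triage in 10am, Planning in 12pm.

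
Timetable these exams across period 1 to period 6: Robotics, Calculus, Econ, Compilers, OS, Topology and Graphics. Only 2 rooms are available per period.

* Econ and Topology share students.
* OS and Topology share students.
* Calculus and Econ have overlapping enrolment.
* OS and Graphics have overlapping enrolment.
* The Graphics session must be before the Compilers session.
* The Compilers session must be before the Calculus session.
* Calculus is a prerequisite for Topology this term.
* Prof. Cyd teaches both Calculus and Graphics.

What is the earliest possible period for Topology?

Precedence pushes Topology to at least period 4.
Topology at period 4 is achievable: Graphics -> period 1; Compilers -> period 2; Topology -> period 4; Calculus -> period 3; Robotics -> period 1; OS -> period 3; Econ -> period 2.

period 4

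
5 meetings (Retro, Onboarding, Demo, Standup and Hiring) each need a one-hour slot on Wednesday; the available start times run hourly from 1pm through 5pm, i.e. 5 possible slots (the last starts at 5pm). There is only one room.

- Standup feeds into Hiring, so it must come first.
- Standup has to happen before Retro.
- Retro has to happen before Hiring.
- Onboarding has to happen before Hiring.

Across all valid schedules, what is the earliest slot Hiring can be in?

4pm

Precedence pushes Hiring to at least 3pm.
Hiring at 4pm is achievable: Hiring=4pm; Retro=2pm; Standup=1pm; Demo=5pm; Onboarding=3pm.
Nothing earlier works — the capacity limit rule out every slot before 4pm.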